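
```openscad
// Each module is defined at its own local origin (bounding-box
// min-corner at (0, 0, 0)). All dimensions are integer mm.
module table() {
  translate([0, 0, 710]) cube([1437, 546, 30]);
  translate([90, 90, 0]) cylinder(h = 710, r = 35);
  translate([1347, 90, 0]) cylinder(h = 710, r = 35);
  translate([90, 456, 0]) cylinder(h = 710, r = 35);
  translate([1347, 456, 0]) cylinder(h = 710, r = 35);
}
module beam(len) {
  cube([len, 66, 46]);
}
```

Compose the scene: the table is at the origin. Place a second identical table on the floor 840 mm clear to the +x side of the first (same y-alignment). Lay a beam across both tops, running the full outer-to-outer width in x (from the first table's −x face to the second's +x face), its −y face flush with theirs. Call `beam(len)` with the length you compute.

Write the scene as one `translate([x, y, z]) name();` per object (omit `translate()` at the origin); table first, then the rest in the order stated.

table();
translate([2277, 0, 0]) table();
translate([0, 0, 740]) beam(3714);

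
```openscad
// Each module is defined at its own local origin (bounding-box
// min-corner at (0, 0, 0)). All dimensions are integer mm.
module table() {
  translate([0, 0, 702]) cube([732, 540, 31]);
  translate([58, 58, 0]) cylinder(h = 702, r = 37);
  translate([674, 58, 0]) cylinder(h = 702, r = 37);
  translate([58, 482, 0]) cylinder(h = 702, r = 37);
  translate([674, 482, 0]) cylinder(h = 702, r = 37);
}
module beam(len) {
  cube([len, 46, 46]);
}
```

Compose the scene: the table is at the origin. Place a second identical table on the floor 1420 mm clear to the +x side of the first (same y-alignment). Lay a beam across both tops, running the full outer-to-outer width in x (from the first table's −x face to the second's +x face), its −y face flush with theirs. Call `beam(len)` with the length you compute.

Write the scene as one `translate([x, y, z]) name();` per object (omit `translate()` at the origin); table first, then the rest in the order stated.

table();
translate([2152, 0, 0]) table();
translate([0, 0, 733]) beam(2884);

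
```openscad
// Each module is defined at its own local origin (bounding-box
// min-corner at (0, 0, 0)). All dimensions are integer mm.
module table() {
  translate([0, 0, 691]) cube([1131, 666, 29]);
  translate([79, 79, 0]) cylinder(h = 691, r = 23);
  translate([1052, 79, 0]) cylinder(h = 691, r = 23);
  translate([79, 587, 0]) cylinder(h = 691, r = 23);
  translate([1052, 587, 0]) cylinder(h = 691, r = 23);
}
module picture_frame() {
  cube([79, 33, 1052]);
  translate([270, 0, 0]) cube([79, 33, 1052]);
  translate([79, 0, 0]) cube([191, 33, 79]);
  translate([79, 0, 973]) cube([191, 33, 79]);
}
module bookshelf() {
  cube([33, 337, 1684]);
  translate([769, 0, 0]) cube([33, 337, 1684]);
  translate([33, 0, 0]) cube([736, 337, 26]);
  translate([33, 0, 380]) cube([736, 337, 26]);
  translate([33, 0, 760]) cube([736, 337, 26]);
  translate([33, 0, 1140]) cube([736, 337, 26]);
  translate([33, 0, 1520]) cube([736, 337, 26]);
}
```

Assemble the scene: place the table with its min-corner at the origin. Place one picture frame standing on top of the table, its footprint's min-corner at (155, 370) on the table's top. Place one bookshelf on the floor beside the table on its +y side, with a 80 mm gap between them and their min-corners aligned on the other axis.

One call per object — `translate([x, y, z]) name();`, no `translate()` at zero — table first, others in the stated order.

table();
translate([155, 370, 720]) picture_frame();
translate([0, 746, 0]) bookshelf();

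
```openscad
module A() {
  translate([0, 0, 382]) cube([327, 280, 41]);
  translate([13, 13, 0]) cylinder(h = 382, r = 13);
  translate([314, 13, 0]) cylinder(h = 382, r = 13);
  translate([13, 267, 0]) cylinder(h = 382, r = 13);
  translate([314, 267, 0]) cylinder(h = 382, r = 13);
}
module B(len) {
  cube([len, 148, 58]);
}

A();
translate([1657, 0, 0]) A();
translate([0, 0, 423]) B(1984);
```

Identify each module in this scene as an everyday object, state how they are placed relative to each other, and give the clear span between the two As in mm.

Second stool starts at x = 1657; first ends at x = 327; clear span = 1657 − 327 = 1330 mm.

A is a stool. B is a beam. A beam spans the tops of two stools. The clear span between the two stools is 1330 mm.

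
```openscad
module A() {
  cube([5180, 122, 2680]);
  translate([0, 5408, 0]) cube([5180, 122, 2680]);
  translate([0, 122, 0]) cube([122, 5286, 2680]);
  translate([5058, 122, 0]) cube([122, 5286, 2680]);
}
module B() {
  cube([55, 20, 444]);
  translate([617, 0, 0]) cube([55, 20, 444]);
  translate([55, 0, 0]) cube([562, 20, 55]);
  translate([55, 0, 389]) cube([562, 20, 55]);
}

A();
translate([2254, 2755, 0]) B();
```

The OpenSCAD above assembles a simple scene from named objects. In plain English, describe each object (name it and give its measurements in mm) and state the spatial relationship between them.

A is a box-shaped house frame (walls only): outside footprint 5180×5530 mm, wall height 2680 mm, wall thickness 122 mm. The two y-facing walls run the full x-width; the two x-facing walls fit between the inner faces of the y-facing walls.

B is a picture frame with a 562×334 mm rectangular opening (x by z) and a uniform 55 mm border on every side. Frame depth is 20 mm along y. It is built from two vertical stiles running the full outside height and two horizontal rails spanning the gap between the stiles.

The picture frame sits inside the house frame, centred.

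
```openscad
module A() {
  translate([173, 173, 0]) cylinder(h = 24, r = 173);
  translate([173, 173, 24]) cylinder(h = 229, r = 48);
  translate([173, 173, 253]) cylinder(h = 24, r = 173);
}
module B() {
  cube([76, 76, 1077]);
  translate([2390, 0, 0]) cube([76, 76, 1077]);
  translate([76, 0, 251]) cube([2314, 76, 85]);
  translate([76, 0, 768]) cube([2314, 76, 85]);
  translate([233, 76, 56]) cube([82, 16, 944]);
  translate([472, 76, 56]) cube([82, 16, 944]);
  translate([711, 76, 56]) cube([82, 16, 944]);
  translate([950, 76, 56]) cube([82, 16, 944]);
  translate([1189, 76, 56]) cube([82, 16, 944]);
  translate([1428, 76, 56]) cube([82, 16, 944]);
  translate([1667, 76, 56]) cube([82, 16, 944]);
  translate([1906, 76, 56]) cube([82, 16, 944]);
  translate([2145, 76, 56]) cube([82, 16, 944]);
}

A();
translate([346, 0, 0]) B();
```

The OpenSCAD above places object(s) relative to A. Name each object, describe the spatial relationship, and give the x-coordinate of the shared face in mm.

The spool's +x face and the fence section's −x face are both at x = 346 mm.

A is a spool. B is a fence section. The fence section is against the spool's +x side, with their −y faces flush. The x-coordinate of the shared face is 346 mm.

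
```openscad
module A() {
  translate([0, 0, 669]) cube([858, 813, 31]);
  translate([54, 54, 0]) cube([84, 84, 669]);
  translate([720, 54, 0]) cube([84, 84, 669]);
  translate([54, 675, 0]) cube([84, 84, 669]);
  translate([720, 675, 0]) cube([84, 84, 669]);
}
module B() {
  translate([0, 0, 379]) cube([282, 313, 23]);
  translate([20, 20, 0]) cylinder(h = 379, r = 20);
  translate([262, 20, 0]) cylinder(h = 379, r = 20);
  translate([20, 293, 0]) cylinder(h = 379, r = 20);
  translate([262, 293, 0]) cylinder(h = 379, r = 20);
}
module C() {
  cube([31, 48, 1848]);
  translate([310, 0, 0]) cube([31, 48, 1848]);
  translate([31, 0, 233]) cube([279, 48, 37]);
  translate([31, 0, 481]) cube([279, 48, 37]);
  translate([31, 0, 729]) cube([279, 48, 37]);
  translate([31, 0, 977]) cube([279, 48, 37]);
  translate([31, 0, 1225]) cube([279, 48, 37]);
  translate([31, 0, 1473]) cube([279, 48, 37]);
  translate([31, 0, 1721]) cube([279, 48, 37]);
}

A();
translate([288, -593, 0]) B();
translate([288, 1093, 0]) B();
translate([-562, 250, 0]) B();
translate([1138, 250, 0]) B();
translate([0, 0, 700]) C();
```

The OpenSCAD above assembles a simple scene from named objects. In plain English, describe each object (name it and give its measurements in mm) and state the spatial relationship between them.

A is a table with a 858×813 mm rectangular top, 31 mm thick, top surface at z = 700 mm, supported by four 84×84 mm square legs, each inset 54 mm from the nearest pair of top edges, running from the floor.

B is a four-legged stool. The seat is 282×313 mm, 23 mm thick, top at z = 402 mm. It stands on four round legs, each 40 mm in diameter, from z = 0 to the seat underside, each leg's axis is inset half a diameter from the nearest pair of seat edges (so the leg's bounding box is flush with the corner).

C is a wooden ladder with two side rails of 31×48 mm section and 1848 mm height, set 341 mm apart overall. Between them run 7 rectangular rungs (48 mm deep, 37 mm thick), front faces flush with the rails' −y face. The bottom of the first rung is 233 mm above the floor and each subsequent rung is 248 mm higher than the one below.

Four stools sit around the table at the −y, +y, −x, +x sides. The ladder is on top of the table.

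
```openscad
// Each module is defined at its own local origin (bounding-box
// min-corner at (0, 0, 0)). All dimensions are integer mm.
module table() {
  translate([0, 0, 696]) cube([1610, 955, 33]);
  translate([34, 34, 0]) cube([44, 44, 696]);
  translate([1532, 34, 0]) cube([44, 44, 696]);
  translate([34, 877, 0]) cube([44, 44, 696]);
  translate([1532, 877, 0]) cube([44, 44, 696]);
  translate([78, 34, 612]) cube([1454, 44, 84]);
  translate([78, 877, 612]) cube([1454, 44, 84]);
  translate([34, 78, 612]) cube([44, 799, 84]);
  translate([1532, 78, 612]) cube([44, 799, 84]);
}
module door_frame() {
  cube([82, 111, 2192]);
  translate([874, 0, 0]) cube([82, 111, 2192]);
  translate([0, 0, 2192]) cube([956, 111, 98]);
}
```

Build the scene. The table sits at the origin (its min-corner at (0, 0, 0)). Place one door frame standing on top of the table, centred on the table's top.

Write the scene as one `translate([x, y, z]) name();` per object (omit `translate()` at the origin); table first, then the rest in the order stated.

table();
translate([327, 422, 729]) door_frame();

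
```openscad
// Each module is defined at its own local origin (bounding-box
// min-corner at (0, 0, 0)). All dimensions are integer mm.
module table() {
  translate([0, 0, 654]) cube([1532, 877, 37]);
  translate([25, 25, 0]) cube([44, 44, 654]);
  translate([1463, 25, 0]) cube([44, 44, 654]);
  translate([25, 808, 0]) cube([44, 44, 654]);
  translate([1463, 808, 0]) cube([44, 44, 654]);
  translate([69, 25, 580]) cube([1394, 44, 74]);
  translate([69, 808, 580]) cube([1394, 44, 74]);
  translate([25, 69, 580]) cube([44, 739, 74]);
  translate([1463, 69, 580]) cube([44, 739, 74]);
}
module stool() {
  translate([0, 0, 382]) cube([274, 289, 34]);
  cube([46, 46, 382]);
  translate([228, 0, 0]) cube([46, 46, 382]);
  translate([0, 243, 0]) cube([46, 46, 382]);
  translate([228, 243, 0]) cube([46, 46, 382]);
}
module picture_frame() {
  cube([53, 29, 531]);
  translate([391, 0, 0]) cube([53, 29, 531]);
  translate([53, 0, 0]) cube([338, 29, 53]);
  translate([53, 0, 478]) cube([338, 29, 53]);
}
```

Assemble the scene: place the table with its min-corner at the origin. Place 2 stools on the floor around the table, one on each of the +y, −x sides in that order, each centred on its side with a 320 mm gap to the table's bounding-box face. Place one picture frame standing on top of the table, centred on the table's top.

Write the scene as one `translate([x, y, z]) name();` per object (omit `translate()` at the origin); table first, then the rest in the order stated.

table();
translate([629, 1197, 0]) stool();
translate([-594, 294, 0]) stool();
translate([544, 424, 691]) picture_frame();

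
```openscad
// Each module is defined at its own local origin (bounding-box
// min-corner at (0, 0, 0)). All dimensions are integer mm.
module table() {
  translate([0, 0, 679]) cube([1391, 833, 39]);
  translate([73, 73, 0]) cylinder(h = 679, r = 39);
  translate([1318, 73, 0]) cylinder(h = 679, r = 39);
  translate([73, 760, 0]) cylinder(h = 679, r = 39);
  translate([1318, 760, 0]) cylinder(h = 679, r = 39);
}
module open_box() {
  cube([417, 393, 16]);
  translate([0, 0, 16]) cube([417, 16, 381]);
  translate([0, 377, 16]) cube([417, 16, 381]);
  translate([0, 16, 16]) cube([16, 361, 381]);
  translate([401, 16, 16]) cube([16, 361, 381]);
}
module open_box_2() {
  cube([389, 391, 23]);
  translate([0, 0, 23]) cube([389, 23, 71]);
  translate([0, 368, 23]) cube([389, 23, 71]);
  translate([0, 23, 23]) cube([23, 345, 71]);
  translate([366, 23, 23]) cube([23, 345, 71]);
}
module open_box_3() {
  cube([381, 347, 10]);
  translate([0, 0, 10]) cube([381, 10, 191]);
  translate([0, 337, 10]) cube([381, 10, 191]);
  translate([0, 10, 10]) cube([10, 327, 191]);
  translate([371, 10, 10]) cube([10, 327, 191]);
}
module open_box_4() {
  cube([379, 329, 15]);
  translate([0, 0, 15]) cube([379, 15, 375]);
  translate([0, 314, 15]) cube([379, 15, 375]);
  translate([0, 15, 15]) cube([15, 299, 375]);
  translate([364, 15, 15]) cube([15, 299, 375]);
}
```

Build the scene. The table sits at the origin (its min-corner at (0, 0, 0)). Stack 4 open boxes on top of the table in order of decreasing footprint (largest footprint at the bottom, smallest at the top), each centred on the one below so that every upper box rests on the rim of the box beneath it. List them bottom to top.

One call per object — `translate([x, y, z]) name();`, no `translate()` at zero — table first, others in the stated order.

table();
translate([487, 220, 718]) open_box();
translate([501, 221, 1115]) open_box_2();
translate([505, 243, 1209]) open_box_3();
translate([506, 252, 1410]) open_box_4();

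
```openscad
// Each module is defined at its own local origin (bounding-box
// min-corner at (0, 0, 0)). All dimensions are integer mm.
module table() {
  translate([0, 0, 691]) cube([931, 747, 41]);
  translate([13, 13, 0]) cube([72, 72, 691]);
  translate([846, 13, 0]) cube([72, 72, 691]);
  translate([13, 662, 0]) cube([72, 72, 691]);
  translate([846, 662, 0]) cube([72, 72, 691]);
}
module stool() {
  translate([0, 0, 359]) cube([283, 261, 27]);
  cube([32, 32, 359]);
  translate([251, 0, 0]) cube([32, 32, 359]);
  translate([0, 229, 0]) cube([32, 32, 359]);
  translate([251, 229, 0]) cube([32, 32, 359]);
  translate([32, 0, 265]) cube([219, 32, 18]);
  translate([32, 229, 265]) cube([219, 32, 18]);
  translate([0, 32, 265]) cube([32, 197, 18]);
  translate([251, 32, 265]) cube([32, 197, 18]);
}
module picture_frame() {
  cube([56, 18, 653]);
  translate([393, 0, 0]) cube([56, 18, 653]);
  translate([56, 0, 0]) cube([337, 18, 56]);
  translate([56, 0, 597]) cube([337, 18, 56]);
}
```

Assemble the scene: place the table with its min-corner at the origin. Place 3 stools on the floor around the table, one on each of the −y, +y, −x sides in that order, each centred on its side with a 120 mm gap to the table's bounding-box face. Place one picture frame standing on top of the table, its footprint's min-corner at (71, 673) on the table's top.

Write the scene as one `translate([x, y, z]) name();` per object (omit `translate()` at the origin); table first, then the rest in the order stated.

table();
translate([324, -381, 0]) stool();
translate([324, 867, 0]) stool();
translate([-403, 243, 0]) stool();
translate([71, 673, 732]) picture_frame();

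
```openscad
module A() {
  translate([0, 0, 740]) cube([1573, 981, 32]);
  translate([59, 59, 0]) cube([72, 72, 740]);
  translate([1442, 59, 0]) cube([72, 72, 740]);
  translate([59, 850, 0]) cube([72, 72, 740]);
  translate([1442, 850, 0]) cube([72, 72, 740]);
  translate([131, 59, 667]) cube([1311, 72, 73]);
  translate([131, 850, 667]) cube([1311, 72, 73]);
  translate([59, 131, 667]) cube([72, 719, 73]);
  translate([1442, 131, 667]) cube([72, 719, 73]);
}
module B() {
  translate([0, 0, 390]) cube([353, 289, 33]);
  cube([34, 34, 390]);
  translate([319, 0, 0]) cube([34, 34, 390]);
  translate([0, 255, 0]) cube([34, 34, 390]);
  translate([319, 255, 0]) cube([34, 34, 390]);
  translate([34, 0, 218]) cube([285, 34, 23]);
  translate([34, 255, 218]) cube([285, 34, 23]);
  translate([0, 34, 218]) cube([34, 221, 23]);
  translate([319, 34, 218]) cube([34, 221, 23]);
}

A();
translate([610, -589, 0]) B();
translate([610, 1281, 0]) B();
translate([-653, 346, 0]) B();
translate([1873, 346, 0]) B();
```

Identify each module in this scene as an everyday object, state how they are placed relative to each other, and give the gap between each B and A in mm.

Each stool's nearest face is 300 mm from the table's bounding box.

A is a table. B is a stool. Four stools sit around the table at the −y, +y, −x, +x sides. The gap between each stool and the table is 300 mm.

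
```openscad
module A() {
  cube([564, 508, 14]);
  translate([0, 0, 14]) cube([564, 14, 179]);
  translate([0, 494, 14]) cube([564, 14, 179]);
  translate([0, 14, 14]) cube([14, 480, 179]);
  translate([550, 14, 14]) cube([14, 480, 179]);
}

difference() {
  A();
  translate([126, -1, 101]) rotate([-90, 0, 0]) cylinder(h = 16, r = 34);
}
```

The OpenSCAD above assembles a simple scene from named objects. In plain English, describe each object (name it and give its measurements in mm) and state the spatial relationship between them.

A is an open storage box with external size 564×508×193 mm and wall thickness 14 mm (the base is also 14 mm thick). The base covers the whole footprint; the four walls stand on the base, with the y-facing walls full-width and the x-facing walls fitting between their inner faces.

The open box has a circular hole of radius 34 mm through its front wall, centred at (x = 126, z = 101).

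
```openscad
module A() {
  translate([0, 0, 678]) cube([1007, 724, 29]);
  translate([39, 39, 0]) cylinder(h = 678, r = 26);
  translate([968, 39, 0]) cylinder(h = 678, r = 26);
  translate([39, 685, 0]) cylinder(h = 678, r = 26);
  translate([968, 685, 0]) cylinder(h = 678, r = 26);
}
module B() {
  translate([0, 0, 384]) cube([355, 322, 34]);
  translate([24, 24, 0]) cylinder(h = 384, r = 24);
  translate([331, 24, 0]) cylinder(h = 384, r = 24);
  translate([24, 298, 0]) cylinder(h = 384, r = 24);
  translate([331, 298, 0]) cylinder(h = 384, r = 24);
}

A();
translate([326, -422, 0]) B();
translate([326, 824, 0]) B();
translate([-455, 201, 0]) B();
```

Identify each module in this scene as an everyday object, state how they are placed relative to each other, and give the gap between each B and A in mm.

A is a table. B is a stool. Three stools sit around the table at the −y, +y, −x sides. The gap between each stool and the table is 100 mm.

Each stool's nearest face is 100 mm from the table's bounding box.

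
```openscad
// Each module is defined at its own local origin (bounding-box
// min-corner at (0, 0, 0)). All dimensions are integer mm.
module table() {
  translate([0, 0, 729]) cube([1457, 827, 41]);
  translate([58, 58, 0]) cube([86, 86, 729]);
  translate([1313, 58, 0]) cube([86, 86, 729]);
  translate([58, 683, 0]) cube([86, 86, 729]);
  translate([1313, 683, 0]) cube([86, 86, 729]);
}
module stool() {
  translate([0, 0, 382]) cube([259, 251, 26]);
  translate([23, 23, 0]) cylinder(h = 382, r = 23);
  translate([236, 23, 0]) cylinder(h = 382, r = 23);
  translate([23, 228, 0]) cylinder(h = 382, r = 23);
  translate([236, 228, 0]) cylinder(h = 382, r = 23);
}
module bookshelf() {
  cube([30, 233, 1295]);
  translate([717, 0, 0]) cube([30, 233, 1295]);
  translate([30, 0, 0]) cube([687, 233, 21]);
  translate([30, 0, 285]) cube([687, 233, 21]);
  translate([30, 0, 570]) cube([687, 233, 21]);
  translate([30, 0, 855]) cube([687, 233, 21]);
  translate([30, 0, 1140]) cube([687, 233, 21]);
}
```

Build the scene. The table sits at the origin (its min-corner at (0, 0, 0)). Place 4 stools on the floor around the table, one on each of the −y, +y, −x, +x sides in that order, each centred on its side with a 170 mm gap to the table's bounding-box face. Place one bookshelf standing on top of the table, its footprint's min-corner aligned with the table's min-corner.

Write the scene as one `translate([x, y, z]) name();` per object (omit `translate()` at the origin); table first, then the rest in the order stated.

table();
translate([599, -421, 0]) stool();
translate([599, 997, 0]) stool();
translate([-429, 288, 0]) stool();
translate([1627, 288, 0]) stool();
translate([0, 0, 770]) bookshelf();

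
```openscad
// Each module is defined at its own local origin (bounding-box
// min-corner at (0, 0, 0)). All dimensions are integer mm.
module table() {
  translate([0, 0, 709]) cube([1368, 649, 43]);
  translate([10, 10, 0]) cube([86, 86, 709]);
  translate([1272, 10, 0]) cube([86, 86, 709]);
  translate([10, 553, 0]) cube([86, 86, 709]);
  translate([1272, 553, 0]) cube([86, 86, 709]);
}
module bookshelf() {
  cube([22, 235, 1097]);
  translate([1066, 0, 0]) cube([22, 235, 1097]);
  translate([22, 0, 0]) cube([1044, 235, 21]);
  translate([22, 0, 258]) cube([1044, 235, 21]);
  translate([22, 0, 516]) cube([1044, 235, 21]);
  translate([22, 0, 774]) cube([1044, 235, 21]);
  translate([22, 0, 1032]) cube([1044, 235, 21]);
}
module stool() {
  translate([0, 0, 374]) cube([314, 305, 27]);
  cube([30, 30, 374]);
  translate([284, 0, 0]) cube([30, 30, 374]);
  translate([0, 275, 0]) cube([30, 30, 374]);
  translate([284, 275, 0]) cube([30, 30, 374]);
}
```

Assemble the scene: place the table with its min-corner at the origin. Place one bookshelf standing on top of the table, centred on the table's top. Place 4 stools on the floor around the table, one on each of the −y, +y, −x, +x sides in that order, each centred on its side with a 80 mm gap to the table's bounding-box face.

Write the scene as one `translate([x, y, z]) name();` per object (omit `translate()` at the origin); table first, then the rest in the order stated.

table();
translate([140, 207, 752]) bookshelf();
translate([527, -385, 0]) stool();
translate([527, 729, 0]) stool();
translate([-394, 172, 0]) stool();
translate([1448, 172, 0]) stool();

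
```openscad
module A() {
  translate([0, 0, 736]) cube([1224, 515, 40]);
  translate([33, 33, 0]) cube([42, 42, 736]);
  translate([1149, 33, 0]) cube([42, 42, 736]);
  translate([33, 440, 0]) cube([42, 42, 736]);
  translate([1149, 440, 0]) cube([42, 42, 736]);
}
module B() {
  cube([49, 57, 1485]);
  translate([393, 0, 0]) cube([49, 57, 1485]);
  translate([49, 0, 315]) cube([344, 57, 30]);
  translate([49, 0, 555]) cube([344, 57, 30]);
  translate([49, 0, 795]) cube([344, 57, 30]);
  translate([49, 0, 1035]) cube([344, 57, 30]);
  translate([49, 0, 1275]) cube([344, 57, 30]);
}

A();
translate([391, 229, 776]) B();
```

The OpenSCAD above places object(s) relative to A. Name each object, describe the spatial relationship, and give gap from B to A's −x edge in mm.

The ladder's min-x is at 391; the table's min-x is 0; gap = 391 mm.

A is a table. B is a ladder. The ladder is on top of the table, centred. The gap from the ladder to the table's −x edge is 391 mm.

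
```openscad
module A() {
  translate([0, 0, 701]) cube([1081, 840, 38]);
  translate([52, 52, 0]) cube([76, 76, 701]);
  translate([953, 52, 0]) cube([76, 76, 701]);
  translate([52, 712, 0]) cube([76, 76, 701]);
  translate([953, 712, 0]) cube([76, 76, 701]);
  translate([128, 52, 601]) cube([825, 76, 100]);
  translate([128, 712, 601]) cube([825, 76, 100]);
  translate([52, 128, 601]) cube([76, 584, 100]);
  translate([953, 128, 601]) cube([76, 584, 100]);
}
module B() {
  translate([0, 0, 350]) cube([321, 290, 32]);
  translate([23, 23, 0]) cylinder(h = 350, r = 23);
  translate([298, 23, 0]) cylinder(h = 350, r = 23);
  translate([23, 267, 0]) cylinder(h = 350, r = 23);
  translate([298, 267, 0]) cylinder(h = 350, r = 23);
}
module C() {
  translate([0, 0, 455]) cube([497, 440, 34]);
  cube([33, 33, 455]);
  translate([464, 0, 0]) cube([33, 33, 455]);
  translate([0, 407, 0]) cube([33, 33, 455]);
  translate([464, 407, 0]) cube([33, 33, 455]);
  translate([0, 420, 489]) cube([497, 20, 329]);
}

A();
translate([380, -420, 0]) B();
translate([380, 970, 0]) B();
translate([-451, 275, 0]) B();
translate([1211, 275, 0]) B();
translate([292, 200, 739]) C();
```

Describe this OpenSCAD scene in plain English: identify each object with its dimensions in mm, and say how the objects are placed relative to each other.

A is a rectangular dining table. The top is 1081×840×38 mm with its upper surface at z = 739 mm. It stands on four 76×76 mm square legs, each inset 52 mm from the nearest pair of top edges, running from the floor to the underside of the top. Four apron rails, 76 mm thick and 100 mm tall, run between adjacent legs with their top edges flush with the underside of the top and their outer faces flush with the legs' outer faces.

B is a four-legged stool. The seat is a 321×290×32 mm slab whose top surface is at z = 382 mm; four round legs, each 46 mm in diameter, run from the floor (z = 0) to the underside of the seat, each leg's axis is inset half a diameter from the nearest pair of seat edges (so the leg's bounding box is flush with the corner).

C is a chair: 497×440 mm seat, 34 mm thick, top at z = 489 mm, on four 33 mm square corner legs flush with the seat edges. A 20 mm thick backrest slab spans the full seat width, extending 329 mm above the seat top, its back face flush with the seat's +y edge.

Four stools sit around the table at the −y, +y, −x, +x sides. The chair is on top of the table, centred.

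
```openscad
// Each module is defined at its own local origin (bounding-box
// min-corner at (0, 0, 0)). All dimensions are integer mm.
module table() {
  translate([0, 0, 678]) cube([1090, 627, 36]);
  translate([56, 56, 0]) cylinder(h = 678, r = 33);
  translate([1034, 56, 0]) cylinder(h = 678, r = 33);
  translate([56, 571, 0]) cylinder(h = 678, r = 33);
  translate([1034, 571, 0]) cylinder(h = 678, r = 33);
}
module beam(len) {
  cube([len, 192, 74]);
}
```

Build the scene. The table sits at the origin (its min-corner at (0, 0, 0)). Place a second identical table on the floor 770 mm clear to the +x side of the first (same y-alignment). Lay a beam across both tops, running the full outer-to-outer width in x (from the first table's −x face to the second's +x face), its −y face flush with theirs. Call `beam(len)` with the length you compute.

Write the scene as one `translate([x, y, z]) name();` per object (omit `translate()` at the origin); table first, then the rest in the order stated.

table();
translate([1860, 0, 0]) table();
translate([0, 0, 714]) beam(2950);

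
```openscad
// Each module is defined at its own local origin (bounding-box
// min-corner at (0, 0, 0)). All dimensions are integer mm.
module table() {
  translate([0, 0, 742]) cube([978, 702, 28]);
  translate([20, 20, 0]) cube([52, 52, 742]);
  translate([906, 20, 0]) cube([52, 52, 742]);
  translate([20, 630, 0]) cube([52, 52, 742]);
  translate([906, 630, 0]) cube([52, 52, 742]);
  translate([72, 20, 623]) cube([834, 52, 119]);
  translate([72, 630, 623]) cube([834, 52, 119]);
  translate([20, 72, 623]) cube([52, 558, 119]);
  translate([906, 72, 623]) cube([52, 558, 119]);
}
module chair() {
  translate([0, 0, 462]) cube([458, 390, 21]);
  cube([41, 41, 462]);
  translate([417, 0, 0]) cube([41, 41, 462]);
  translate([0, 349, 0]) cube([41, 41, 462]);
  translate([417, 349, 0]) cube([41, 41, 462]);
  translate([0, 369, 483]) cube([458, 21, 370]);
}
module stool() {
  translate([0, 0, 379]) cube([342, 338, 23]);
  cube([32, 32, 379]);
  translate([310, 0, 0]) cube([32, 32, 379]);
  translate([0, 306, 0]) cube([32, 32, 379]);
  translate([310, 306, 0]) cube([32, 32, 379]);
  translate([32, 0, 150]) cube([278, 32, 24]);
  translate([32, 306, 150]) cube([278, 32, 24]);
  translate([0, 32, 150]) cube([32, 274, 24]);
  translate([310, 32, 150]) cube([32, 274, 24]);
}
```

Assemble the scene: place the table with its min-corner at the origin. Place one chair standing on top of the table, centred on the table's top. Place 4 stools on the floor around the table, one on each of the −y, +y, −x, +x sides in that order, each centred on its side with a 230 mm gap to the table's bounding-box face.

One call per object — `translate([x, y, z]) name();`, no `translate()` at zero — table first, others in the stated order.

table();
translate([260, 156, 770]) chair();
translate([318, -568, 0]) stool();
translate([318, 932, 0]) stool();
translate([-572, 182, 0]) stool();
translate([1208, 182, 0]) stool();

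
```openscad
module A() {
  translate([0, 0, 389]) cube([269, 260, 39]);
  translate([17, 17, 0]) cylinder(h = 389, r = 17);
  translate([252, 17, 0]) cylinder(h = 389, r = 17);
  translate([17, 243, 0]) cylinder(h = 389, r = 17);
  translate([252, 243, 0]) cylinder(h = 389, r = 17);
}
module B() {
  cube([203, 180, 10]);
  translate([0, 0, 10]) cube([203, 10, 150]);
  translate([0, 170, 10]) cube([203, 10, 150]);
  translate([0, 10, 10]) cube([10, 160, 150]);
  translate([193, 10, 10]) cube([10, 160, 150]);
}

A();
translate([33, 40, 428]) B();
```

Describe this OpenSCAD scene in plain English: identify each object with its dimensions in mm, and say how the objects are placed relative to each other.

A is a four-legged stool. The seat is 269×260 mm, 39 mm thick, top at z = 428 mm. It stands on four round legs, each 34 mm in diameter, from z = 0 to the seat underside, each leg's axis is inset half a diameter from the nearest pair of seat edges (so the leg's bounding box is flush with the corner).

B is an open storage box with external size 203×180×160 mm and wall thickness 10 mm (the base is also 10 mm thick). The base covers the whole footprint; the four walls stand on the base, with the y-facing walls full-width and the x-facing walls fitting between their inner faces.

The open box is on top of the stool, centred.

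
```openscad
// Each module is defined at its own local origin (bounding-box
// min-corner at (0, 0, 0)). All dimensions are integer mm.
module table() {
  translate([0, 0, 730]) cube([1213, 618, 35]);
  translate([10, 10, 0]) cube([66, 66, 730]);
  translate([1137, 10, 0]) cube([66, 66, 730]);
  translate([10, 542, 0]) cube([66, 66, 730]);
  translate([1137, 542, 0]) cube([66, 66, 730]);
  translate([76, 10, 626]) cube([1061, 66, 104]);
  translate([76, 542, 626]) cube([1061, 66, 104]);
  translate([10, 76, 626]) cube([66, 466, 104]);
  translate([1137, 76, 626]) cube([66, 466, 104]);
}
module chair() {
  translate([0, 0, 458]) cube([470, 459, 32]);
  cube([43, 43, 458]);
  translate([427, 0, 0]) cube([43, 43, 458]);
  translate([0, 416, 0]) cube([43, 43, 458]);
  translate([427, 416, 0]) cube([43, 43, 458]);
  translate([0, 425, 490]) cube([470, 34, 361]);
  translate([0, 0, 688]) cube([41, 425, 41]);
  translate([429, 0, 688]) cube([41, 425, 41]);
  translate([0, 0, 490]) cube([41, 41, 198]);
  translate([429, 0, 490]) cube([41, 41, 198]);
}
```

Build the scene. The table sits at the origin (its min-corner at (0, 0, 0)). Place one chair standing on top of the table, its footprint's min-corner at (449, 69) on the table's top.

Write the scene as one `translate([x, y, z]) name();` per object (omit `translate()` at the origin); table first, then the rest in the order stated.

table();
translate([449, 69, 765]) chair();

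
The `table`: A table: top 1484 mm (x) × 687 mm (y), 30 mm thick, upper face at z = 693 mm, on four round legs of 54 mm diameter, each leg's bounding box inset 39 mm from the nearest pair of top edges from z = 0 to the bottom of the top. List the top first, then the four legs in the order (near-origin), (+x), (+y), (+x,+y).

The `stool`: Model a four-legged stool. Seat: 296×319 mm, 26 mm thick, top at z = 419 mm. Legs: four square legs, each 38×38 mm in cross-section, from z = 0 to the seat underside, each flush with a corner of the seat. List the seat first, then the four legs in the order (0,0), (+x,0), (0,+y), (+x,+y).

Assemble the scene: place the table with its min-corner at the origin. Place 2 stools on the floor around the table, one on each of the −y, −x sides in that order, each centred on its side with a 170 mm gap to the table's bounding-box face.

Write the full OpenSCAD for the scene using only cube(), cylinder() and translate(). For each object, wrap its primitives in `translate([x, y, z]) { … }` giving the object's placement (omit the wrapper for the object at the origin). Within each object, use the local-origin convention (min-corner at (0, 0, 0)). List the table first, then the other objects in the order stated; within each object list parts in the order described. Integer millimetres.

translate([0, 0, 663]) cube([1484, 687, 30]);
translate([66, 66, 0]) cylinder(h = 663, r = 27);
translate([1418, 66, 0]) cylinder(h = 663, r = 27);
translate([66, 621, 0]) cylinder(h = 663, r = 27);
translate([1418, 621, 0]) cylinder(h = 663, r = 27);
translate([594, -489, 0]) {
  translate([0, 0, 393]) cube([296, 319, 26]);
  cube([38, 38, 393]);
  translate([258, 0, 0]) cube([38, 38, 393]);
  translate([0, 281, 0]) cube([38, 38, 393]);
  translate([258, 281, 0]) cube([38, 38, 393]);
}
translate([-466, 184, 0]) {
  translate([0, 0, 393]) cube([296, 319, 26]);
  cube([38, 38, 393]);
  translate([258, 0, 0]) cube([38, 38, 393]);
  translate([0, 281, 0]) cube([38, 38, 393]);
  translate([258, 281, 0]) cube([38, 38, 393]);
}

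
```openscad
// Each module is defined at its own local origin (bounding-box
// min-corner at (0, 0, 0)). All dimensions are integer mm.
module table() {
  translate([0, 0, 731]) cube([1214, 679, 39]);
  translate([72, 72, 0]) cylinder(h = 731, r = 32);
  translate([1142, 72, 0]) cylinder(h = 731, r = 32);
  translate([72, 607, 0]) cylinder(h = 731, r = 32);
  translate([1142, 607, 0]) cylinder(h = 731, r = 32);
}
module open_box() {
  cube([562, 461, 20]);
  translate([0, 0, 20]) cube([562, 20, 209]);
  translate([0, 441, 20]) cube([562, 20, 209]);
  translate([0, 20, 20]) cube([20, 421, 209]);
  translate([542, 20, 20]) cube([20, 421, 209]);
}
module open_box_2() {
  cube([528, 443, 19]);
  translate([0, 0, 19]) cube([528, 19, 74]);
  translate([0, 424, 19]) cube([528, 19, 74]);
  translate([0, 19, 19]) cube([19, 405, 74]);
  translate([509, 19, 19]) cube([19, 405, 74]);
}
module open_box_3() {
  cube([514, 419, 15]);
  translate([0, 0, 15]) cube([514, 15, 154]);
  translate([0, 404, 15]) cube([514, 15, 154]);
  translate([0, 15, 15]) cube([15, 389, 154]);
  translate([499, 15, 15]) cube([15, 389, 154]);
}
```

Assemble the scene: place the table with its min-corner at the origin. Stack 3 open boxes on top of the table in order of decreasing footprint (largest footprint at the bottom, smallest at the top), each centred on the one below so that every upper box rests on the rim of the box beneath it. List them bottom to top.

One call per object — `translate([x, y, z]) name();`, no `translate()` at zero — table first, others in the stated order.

table();
translate([326, 109, 770]) open_box();
translate([343, 118, 999]) open_box_2();
translate([350, 130, 1092]) open_box_3();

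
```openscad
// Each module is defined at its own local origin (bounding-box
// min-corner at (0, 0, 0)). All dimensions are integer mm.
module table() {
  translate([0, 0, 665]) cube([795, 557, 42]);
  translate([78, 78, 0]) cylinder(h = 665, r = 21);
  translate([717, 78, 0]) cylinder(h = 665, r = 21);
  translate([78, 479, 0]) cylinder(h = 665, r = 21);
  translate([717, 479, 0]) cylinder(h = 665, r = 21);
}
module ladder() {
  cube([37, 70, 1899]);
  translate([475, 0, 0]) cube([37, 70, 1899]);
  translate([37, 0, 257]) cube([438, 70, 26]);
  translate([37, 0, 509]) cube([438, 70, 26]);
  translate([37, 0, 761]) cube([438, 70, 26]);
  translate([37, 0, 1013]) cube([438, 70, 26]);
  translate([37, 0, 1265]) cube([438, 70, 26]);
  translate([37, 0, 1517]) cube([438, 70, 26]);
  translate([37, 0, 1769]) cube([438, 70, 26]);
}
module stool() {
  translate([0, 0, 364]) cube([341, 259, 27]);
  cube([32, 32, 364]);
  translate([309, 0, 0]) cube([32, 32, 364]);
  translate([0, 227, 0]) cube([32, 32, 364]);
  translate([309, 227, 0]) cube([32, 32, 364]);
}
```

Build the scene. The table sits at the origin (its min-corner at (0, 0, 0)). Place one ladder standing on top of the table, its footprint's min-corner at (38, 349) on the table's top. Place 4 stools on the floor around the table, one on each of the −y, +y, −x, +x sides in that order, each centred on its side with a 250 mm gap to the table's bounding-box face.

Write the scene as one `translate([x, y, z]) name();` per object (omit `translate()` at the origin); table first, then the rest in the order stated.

table();
translate([38, 349, 707]) ladder();
translate([227, -509, 0]) stool();
translate([227, 807, 0]) stool();
translate([-591, 149, 0]) stool();
translate([1045, 149, 0]) stool();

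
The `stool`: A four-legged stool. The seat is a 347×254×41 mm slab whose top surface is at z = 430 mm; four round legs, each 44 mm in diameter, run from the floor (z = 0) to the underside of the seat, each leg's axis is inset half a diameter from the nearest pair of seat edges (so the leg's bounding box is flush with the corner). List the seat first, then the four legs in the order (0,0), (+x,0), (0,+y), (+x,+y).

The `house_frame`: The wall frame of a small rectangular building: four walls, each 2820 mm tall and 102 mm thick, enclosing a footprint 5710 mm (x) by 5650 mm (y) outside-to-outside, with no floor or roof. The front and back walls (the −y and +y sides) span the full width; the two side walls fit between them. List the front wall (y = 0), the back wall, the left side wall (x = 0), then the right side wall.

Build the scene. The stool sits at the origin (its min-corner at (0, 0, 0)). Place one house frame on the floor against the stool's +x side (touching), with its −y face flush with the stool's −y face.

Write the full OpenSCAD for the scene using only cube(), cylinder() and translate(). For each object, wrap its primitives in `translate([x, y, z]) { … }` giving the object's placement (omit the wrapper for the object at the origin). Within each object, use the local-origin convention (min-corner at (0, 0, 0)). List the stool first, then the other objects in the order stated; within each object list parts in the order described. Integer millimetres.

translate([0, 0, 389]) cube([347, 254, 41]);
translate([22, 22, 0]) cylinder(h = 389, r = 22);
translate([325, 22, 0]) cylinder(h = 389, r = 22);
translate([22, 232, 0]) cylinder(h = 389, r = 22);
translate([325, 232, 0]) cylinder(h = 389, r = 22);
translate([347, 0, 0]) {
  cube([5710, 102, 2820]);
  translate([0, 5548, 0]) cube([5710, 102, 2820]);
  translate([0, 102, 0]) cube([102, 5446, 2820]);
  translate([5608, 102, 0]) cube([102, 5446, 2820]);
}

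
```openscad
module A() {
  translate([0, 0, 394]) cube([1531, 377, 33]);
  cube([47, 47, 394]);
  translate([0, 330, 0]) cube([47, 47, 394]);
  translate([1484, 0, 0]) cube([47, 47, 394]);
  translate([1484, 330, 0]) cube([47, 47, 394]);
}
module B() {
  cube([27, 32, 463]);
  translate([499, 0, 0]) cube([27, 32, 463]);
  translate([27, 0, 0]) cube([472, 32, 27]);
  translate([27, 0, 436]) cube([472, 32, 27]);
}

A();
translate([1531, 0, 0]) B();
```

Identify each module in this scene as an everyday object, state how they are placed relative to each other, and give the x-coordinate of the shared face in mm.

The bench's +x face and the picture frame's −x face are both at x = 1531 mm.

A is a bench. B is a picture frame. The picture frame is against the bench's +x side, with their −y faces flush. The x-coordinate of the shared face is 1531 mm.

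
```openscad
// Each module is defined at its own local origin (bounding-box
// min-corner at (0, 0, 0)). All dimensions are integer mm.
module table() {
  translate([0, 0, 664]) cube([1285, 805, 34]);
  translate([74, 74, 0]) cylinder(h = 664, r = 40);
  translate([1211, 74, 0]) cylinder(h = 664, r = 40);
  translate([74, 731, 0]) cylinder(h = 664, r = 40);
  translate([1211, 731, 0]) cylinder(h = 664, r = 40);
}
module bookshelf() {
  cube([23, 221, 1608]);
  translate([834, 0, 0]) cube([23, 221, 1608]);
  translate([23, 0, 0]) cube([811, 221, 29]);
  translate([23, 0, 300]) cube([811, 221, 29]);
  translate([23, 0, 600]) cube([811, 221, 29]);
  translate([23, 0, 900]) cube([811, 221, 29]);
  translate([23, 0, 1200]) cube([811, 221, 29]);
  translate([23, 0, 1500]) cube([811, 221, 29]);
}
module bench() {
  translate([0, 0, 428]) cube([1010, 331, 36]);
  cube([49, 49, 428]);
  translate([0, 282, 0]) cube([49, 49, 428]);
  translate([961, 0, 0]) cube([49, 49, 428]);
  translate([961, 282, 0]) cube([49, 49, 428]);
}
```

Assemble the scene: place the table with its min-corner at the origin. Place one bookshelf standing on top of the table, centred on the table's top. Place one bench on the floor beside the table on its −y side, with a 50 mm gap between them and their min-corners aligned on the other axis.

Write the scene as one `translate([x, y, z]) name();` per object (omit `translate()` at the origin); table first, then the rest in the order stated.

table();
translate([214, 292, 698]) bookshelf();
translate([0, -381, 0]) bench();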